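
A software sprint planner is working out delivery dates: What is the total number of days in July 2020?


Month: July
Year: 2020
July is a 31-day month
Total: 31 days

31


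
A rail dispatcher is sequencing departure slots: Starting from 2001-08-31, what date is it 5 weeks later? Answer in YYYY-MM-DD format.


Start: 2001-08-31
Weeks to add: 5
Convert to days: 5 x 7 = 35 days
Add 35 days to 2001-08-31
Result: 2001-10-05

2001-10-05


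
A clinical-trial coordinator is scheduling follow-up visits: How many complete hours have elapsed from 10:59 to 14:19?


Start: 10:59
End: 14:19
Hour difference: 14 - 10 = 4 hours
Minute difference: 19 - 59 = -40 minutes
Total minutes: 200
Complete hours: 200 / 60 = 3 (remainder 20)

3


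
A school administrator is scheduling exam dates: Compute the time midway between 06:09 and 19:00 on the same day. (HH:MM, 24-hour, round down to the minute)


Start time: 06:09 = 369 minutes from midnight
End time: 19:00 = 1140 minutes from midnight
Sum: 369 + 1140 = 1509
Midpoint: 1509 / 2 = 754 minutes
Convert: 754 / 60 = 12 hours, 34 minutes
Result: 12:34

12:34


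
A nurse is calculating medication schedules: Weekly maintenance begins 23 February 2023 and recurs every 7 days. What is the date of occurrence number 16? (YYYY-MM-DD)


First occurrence: 2023-02-23 (occurrence 1)
Each occurrence is 7 days after the previous.
Occurrence 16 is 15 weeks after the first.
15 weeks = 105 days
2023-02-23 + 105 days = 2023-06-08

2023-06-08


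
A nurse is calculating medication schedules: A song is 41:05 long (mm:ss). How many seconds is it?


Minutes: 41
Extra seconds: 5
Seconds per minute: 60
Minutes to seconds: 41 x 60 = 2460
Total: 2460 + 5 = 2465

2465


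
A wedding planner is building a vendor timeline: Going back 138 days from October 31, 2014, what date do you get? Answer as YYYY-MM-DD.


Start: 2014-10-31
Subtracting 138 days
Days already passed in October: 31
After going back through October: 107 more days to subtract
September 2014: 30 days, 77 remaining
August 2014: 31 days, 46 remaining
July 2014: 31 days, 15 remaining
June 2014 has 30 days, need 15
Result: 2014-06-15

2014-06-15


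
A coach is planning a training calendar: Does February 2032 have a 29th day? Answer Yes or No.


Year: 2032
Divisible by 4? 2032 / 4 = 508.0 -> Yes
Divisible by 100? 2032 / 100 = 20.32 -> No
Divisible by 4 but not 100, so it IS a leap year

Yes


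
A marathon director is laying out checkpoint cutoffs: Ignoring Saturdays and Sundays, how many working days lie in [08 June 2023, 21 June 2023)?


Start: 2023-06-08 (Thursday)
End (exclusive): 2023-06-21 (Wednesday)
Total calendar days: 13
Full weeks: 13 // 7 = 1 -> 5 weekdays
Remaining 6 days starting on Thursday:
  Thu(w), Fri(w), Sat(-), Sun(-), Mon(w), Tue(w) -> 4 weekdays
Total business days: 5 + 4 = 9

9


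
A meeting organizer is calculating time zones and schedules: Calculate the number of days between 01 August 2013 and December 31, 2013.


Start: August 01, 2013
End: December 31, 2013
Days left in August: 30
September: 30
October: 31
November: 30
December: 31
Sum of remaining months: 122
Total: 30 + 122 = 152

152


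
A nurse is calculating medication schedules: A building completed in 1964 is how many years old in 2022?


Birth year: 1964
Current year: 2022
Age = current year - birth year
Age = 2022 - 1964 = 58

58


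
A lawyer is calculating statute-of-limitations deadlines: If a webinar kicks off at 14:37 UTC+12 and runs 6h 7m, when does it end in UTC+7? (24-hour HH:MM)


Start: 14:37 in UTC+12
Step 1 - add duration:
  minutes: 37 + 7 = 44
  hours: 14 + 6 + 0 = 20
  end in UTC+12: 20:44
Step 2 - convert UTC+12 -> UTC+7:
  offset difference: 7 - (12) = -5 hours
  20 + (-5) = 15 -> mod 24 = 15
Result: 15:44 in UTC+7

15:44


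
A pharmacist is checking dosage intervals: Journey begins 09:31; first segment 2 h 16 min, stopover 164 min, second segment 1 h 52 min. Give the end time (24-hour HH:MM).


Depart: 09:31
Leg 1: +136 min -> 11:47
Layover: +164 min -> 14:31
Leg 2: +112 min -> 16:23
Total travel: 412 minutes = 6h 52m
Arrival: 16:23

16:23


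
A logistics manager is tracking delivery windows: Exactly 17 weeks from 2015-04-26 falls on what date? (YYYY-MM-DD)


Start: 2015-04-26
Weeks to add: 17
Convert to days: 17 x 7 = 119 days
Add 119 days to 2015-04-26
Result: 2015-08-23

2015-08-23


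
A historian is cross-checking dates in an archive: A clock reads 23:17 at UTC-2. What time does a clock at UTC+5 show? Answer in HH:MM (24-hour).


Local time: 23:17 at UTC-2 (offset -2h)
Target zone: UTC+5 (offset 5h)
Difference: 5 - (-2) = 7 hours
Calculation: 23 + (7) = 30
Wraparound: (30) mod 24 = 6
Result: 06:17

06:17


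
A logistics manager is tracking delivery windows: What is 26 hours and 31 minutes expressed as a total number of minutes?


Hours: 26
Minutes: 31
Convert hours to minutes: 26 x 60 = 1560
Add remaining minutes: 1560 + 31 = 1591

1591


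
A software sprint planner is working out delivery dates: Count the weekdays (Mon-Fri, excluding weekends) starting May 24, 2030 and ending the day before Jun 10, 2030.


Start: 2030-05-24 (Friday)
End (exclusive): 2030-06-10 (Monday)
Total calendar days: 17
Full weeks: 17 // 7 = 2 -> 10 weekdays
Remaining 3 days starting on Friday:
  Fri(w), Sat(-), Sun(-) -> 1 weekdays
Total business days: 10 + 1 = 11

11


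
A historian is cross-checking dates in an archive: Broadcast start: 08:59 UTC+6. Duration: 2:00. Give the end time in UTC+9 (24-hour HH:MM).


Start: 08:59 in UTC+6
Step 1 - add duration:
  minutes: 59 + 0 = 59
  hours: 8 + 2 + 0 = 10
  end in UTC+6: 10:59
Step 2 - convert UTC+6 -> UTC+9:
  offset difference: 9 - (6) = 3 hours
  10 + (3) = 13 -> mod 24 = 13
Result: 13:59 in UTC+9

13:59


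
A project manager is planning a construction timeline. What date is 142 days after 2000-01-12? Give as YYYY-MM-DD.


Start: 2000-01-12
Adding 142 days
Days remaining in January: 19
After January: 123 days still to add
February 2000: 29 days, 94 remaining
March 2000: 31 days, 63 remaining
April 2000: 30 days, 33 remaining
May 2000: 31 days, 2 remaining
Result: 2000-06-02

2000-06-02


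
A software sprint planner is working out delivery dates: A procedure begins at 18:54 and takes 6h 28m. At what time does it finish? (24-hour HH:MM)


Start time: 18:54
Adding: 6 hours 28 minutes
Minutes: 54 + 28 = 82
Minute overflow: 82 >= 60, so carry 1 hour, minutes = 22
Hours: 18 + 6 + 1 = 25
Hour wraparound: 25 mod 24 = 1
Result: 01:22

01:22


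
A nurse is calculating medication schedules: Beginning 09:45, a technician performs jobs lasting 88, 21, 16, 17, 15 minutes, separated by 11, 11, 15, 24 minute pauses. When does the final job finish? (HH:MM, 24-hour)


Start: 09:45 = 585 min from midnight
  after task 1 (88 min): 11:13
  after break (11 min): 11:24
  after task 2 (21 min): 11:45
  after break (11 min): 11:56
  after task 3 (16 min): 12:12
  after break (15 min): 12:27
  after task 4 (17 min): 12:44
  after break (24 min): 13:08
  after task 5 (15 min): 13:23
Total elapsed: 218 minutes
End time: 13:23

13:23


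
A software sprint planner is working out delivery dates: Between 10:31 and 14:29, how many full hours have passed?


Start: 10:31
End: 14:29
Hour difference: 14 - 10 = 4 hours
Minute difference: 29 - 31 = -2 minutes
Total minutes: 238
Complete hours: 238 / 60 = 3 (remainder 58)

3


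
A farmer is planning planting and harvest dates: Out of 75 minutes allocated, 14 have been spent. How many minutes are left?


Total budget: 75 minutes
Time used: 14 minutes
Remaining: 75 - 14 = 61 minutes
Percent used: 18.7%
Percent remaining: 81.3%

61


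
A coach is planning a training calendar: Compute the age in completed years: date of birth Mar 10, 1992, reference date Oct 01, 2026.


Birth: 1992-03-10
Reference: 2026-10-01
Year difference: 2026 - 1992 = 34
Has birthday (03-10) occurred by 10-01? Yes
Age in full years: 34

34


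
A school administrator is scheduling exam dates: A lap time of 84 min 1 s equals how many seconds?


Minutes: 84
Seconds: 1
Convert minutes to seconds: 84 x 60 = 5040
Add remaining seconds: 5040 + 1 = 5041

5041


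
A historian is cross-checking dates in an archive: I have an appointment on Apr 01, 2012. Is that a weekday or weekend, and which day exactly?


Date: 2012-04-01
January 1, 2012 is a Sunday
Day of year: 92
Offset from Jan 1: 91 days
91 mod 7 = 0
Result: Sunday

Sunday


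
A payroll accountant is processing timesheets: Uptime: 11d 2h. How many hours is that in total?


Days: 11
Extra hours: 2
Hours per day: 24
Days to hours: 11 x 24 = 264
Total: 264 + 2 = 266

266


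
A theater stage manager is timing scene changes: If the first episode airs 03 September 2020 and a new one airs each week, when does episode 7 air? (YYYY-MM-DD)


First occurrence: 2020-09-03 (occurrence 1)
Each occurrence is 7 days after the previous.
Occurrence 7 is 6 weeks after the first.
6 weeks = 42 days
2020-09-03 + 42 days = 2020-10-15

2020-10-15


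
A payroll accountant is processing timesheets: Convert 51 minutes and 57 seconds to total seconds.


Minutes: 51
Extra seconds: 57
Seconds per minute: 60
Minutes to seconds: 51 x 60 = 3060
Total: 3060 + 57 = 3117

3117


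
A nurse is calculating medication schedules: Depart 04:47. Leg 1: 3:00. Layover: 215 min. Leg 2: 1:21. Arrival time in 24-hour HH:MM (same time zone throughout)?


Depart: 04:47
Leg 1: +180 min -> 07:47
Layover: +215 min -> 11:22
Leg 2: +81 min -> 12:43
Total travel: 476 minutes = 7h 56m
Arrival: 12:43

12:43


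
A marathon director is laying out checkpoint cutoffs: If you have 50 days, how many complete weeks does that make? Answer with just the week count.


Total days: 50
Days per week: 7
Division: 50 / 7 = 7 remainder 1
Complete weeks: 7
Remaining days: 1

7


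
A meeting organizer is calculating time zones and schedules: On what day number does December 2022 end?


Month: December
Year: 2022
December is a 31-day month
Total: 31 days

31


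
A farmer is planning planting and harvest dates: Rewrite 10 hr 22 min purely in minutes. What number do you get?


Hours: 10
Extra minutes: 22
Minutes per hour: 60
Hours to minutes: 10 x 60 = 600
Total: 600 + 22 = 622

622


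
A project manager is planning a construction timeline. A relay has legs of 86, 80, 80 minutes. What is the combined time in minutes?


Durations: 86, 80, 80
Running sum: 86
+ 80 = 166
+ 80 = 246
Total duration: 246 minutes
That is 4 hours and 6 minutes

246


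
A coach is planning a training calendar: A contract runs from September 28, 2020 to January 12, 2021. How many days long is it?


Start date: 2020-09-28
End date: 2021-01-12
Sep 2020: +3 days
Oct 2020: +31 days
Nov 2020: +30 days
Dec 2020: +31 days
Jan 2021: +11 days
Total: 106 days

106


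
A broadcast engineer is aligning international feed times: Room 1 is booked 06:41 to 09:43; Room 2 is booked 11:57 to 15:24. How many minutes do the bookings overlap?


Interval A: [401, 583] minutes from midnight
Interval B: [717, 924] minutes from midnight
Overlap start = max(401, 717) = 717
Overlap end = min(583, 924) = 583
End <= start, so the intervals do not overlap: 0 minutes

0


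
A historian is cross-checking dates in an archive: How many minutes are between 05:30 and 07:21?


Start time: 05:30 = 330 minutes from midnight
End time: 07:21 = 441 minutes from midnight
Difference: 441 - 330 = 111 minutes
That is 1 hours and 51 minutes

111


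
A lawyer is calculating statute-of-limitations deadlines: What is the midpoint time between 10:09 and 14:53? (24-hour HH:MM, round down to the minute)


Start time: 10:09 = 609 minutes from midnight
End time: 14:53 = 893 minutes from midnight
Sum: 609 + 893 = 1502
Midpoint: 1502 / 2 = 751 minutes
Convert: 751 / 60 = 12 hours, 31 minutes
Result: 12:31

12:31


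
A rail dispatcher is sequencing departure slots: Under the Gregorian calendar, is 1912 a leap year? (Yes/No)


Year: 1912
Divisible by 4? 1912 / 4 = 478.0 -> Yes
Divisible by 100? 1912 / 100 = 19.12 -> No
Divisible by 4 but not 100, so it IS a leap year

Yes


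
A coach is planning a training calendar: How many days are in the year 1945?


Year: 1945
Check leap year rules:
Divisible by 4? No
1945 is not a leap year
Days: 365

365


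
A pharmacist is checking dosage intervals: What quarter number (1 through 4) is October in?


Month: October (month 10)
Q1: January-March (months 1-3)
Q2: April-June (months 4-6)
Q3: July-September (months 7-9)
Q4: October-December (months 10-12)
Month 10 falls in Q4

4


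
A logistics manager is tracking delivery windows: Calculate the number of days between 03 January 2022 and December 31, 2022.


Start: January 03, 2022
End: December 31, 2022
Days left in January: 28
February: 28
March: 31
April: 30
May: 31
... plus remaining months
Sum of remaining months: 334
Total: 28 + 334 = 362

362


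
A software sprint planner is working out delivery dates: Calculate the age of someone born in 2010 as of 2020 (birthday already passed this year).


Birth year: 2010
Current year: 2020
Age = current year - birth year
Age = 2020 - 2010 = 10

10


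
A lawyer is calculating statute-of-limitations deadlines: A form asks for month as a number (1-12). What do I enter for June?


Calendar month order:
5. May
6. June <--
7. July
June is month number 6

6


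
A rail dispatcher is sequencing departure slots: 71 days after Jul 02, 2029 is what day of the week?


Start: 2029-07-02 (Monday)
Step 1 - find target date: add 71 days
  2029-07-02 + 71 days = 2029-09-11
Step 2 - day of week:
  71 mod 7 = 1
  Monday + 1 days -> Tuesday
Result: Tuesday (2029-09-11)

Tuesday


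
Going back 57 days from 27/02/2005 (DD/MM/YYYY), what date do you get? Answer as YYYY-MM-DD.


Start: 2005-02-27
Subtracting 57 days
Days already passed in February: 27
After going back through February: 30 more days to subtract
January 2005 has 31 days, need 30
Result: 2005-01-01

2005-01-01


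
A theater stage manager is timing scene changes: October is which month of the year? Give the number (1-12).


Calendar month order:
9. September
10. October <--
11. November
October is month number 10

10


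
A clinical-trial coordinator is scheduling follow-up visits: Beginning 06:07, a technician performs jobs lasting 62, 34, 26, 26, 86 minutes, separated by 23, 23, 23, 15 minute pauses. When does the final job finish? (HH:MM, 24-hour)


Start: 06:07 = 367 min from midnight
  after task 1 (62 min): 07:09
  after break (23 min): 07:32
  after task 2 (34 min): 08:06
  after break (23 min): 08:29
  after task 3 (26 min): 08:55
  after break (23 min): 09:18
  after task 4 (26 min): 09:44
  after break (15 min): 09:59
  after task 5 (86 min): 11:25
Total elapsed: 318 minutes
End time: 11:25

11:25


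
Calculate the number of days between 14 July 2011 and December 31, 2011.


Start: July 14, 2011
End: December 31, 2011
Days left in July: 17
August: 31
September: 30
October: 31
November: 30
... plus remaining months
Sum of remaining months: 153
Total: 17 + 153 = 170

170


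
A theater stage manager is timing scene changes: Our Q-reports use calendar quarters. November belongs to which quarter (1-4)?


Month: November (month 11)
Q1: January-March (months 1-3)
Q2: April-June (months 4-6)
Q3: July-September (months 7-9)
Q4: October-December (months 10-12)
Month 11 falls in Q4

4


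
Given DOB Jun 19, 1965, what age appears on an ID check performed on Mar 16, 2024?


Birth: 1965-06-19
Reference: 2024-03-16
Year difference: 2024 - 1965 = 59
Has birthday (06-19) occurred by 03-16? No
Birthday not yet reached this year -> subtract 1
Age in full years: 58

58


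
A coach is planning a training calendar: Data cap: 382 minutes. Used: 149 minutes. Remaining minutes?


Total budget: 382 minutes
Time used: 149 minutes
Remaining: 382 - 149 = 233 minutes
Percent used: 39.0%
Percent remaining: 61.0%

233


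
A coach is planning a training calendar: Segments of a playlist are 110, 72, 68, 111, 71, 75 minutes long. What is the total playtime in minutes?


Durations: 110, 72, 68, 111, 71, 75
Running sum: 110
+ 72 = 182
+ 68 = 250
+ 111 = 361
+ 71 = 432
+ 75 = 507
Total duration: 507 minutes
That is 8 hours and 27 minutes

507


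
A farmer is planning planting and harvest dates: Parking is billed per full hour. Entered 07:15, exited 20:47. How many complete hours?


Start: 07:15
End: 20:47
Hour difference: 20 - 7 = 13 hours
Minute difference: 47 - 15 = 32 minutes
Total minutes: 812
Complete hours: 812 / 60 = 13 (remainder 32)

13


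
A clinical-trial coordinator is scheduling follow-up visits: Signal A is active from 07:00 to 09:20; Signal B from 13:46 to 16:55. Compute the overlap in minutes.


Interval A: [420, 560] minutes from midnight
Interval B: [826, 1015] minutes from midnight
Overlap start = max(420, 826) = 826
Overlap end = min(560, 1015) = 560
End <= start, so the intervals do not overlap: 0 minutes

0


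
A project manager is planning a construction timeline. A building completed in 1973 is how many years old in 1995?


Birth year: 1973
Current year: 1995
Age = current year - birth year
Age = 1995 - 1973 = 22

22


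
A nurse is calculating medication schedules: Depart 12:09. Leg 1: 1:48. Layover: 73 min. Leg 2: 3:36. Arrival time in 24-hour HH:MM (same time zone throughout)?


Depart: 12:09
Leg 1: +108 min -> 13:57
Layover: +73 min -> 15:10
Leg 2: +216 min -> 18:46
Total travel: 397 minutes = 6h 37m
Arrival: 18:46

18:46


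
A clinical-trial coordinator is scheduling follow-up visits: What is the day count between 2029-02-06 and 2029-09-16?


Start date: 2029-02-06
End date: 2029-09-16
Feb 2029: +23 days
Mar 2029: +31 days
Apr 2029: +30 days
... (5 more months)
Total: 222 days

222


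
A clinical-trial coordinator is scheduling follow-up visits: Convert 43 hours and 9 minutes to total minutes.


Hours: 43
Extra minutes: 9
Minutes per hour: 60
Hours to minutes: 43 x 60 = 2580
Total: 2580 + 9 = 2589

2589


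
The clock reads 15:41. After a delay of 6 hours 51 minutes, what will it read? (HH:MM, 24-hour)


Start time: 15:41
Adding: 6 hours 51 minutes
Minutes: 41 + 51 = 92
Minute overflow: 92 >= 60, so carry 1 hour, minutes = 32
Hours: 15 + 6 + 1 = 22
Result: 22:32

22:32


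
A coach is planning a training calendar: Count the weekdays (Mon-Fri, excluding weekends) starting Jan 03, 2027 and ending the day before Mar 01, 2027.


Start: 2027-01-03 (Sunday)
End (exclusive): 2027-03-01 (Monday)
Total calendar days: 57
Full weeks: 57 // 7 = 8 -> 40 weekdays
Remaining 1 days starting on Sunday:
  Sun(-) -> 0 weekdays
Total business days: 40 + 0 = 40

40


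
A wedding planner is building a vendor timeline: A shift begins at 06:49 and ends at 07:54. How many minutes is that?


Start time: 06:49 = 409 minutes from midnight
End time: 07:54 = 474 minutes from midnight
Difference: 474 - 409 = 65 minutes
That is 1 hours and 5 minutes

65


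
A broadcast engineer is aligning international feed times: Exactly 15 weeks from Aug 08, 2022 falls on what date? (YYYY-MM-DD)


Start: 2022-08-08
Weeks to add: 15
Convert to days: 15 x 7 = 105 days
Add 105 days to 2022-08-08
Result: 2022-11-21

2022-11-21


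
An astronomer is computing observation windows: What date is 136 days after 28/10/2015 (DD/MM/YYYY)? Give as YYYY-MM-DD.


Start: 2015-10-28
Adding 136 days
Days remaining in October: 3
After October: 133 days still to add
November 2015: 30 days, 103 remaining
December 2015: 31 days, 72 remaining
January 2016: 31 days, 41 remaining
February 2016: 29 days, 12 remaining
Result: 2016-03-12

2016-03-12


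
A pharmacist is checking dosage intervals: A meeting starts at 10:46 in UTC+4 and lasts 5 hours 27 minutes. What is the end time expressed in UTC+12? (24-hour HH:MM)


Start: 10:46 in UTC+4
Step 1 - add duration:
  minutes: 46 + 27 = 73 (carry 1h)
  hours: 10 + 5 + 1 = 16
  end in UTC+4: 16:13
Step 2 - convert UTC+4 -> UTC+12:
  offset difference: 12 - (4) = 8 hours
  16 + (8) = 24 -> mod 24 = 0
Result: 00:13 in UTC+12

00:13


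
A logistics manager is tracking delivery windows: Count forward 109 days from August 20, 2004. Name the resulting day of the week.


Start: 2004-08-20 (Friday)
Step 1 - find target date: add 109 days
  2004-08-20 + 109 days = 2004-12-07
Step 2 - day of week:
  109 mod 7 = 4
  Friday + 4 days -> Tuesday
Result: Tuesday (2004-12-07)

Tuesday


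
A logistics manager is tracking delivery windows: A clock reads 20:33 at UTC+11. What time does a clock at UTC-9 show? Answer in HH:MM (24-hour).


Local time: 20:33 at UTC+11 (offset 11h)
Target zone: UTC-9 (offset -9h)
Difference: -9 - (11) = -20 hours
Calculation: 20 + (-20) = 0
Result: 00:33

00:33


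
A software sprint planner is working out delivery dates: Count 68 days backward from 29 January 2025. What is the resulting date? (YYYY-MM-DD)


Start: 2025-01-29
Subtracting 68 days
Days already passed in January: 29
After going back through January: 39 more days to subtract
December 2024: 31 days, 8 remaining
November 2024 has 30 days, need 8
Result: 2024-11-22

2024-11-22


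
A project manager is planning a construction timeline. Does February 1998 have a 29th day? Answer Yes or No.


Year: 1998
Divisible by 4? 1998 / 4 = 499.5 -> No
Not divisible by 4, so NOT a leap year

No


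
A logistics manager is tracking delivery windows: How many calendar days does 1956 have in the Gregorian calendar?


Year: 1956
Check leap year rules:
Divisible by 4? Yes
Divisible by 100? No
1956 is a leap year
Days: 366

366


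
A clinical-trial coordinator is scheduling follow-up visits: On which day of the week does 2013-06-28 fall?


Date: 2013-06-28
January 1, 2013 is a Tuesday
Day of year: 179
Offset from Jan 1: 178 days
178 mod 7 = 3
Result: Friday

Friday


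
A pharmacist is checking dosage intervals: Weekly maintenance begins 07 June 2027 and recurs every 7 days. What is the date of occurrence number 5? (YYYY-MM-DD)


First occurrence: 2027-06-07 (occurrence 1)
Each occurrence is 7 days after the previous.
Occurrence 5 is 4 weeks after the first.
4 weeks = 28 days
2027-06-07 + 28 days = 2027-07-05

2027-07-05


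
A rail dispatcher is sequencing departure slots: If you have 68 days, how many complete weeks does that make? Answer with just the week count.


Total days: 68
Days per week: 7
Division: 68 / 7 = 9 remainder 5
Complete weeks: 9
Remaining days: 5

9


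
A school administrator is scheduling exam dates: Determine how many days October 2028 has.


Month: October
Year: 2028
October is a 31-day month
Total: 31 days

31


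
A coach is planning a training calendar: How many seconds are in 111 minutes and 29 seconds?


Minutes: 111
Seconds: 29
Convert minutes to seconds: 111 x 60 = 6660
Add remaining seconds: 6660 + 29 = 6689

6689


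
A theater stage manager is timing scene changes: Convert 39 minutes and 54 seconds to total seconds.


Minutes: 39
Extra seconds: 54
Seconds per minute: 60
Minutes to seconds: 39 x 60 = 2340
Total: 2340 + 54 = 2394

2394


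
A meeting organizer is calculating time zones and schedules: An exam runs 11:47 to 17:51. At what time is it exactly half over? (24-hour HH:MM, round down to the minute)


Start time: 11:47 = 707 minutes from midnight
End time: 17:51 = 1071 minutes from midnight
Sum: 707 + 1071 = 1778
Midpoint: 1778 / 2 = 889 minutes
Convert: 889 / 60 = 14 hours, 49 minutes
Result: 14:49

14:49


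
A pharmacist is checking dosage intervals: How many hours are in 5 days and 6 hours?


Days: 5
Extra hours: 6
Hours per day: 24
Days to hours: 5 x 24 = 120
Total: 120 + 6 = 126

126


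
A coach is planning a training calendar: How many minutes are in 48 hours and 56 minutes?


Hours: 48
Minutes: 56
Convert hours to minutes: 48 x 60 = 2880
Add remaining minutes: 2880 + 56 = 2936

2936


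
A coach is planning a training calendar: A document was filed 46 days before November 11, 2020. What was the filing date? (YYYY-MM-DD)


Start: 2020-11-11
Subtracting 46 days
Days already passed in November: 11
After going back through November: 35 more days to subtract
October 2020: 31 days, 4 remaining
September 2020 has 30 days, need 4
Result: 2020-09-26

2020-09-26


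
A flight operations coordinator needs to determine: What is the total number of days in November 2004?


Month: November
Year: 2004
November is a 30-day month
Total: 30 days

30


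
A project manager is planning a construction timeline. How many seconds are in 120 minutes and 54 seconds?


Minutes: 120
Extra seconds: 54
Seconds per minute: 60
Minutes to seconds: 120 x 60 = 7200
Total: 7200 + 54 = 7254

7254


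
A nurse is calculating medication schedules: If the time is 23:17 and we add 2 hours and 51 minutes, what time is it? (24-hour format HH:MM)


Start time: 23:17
Adding: 2 hours 51 minutes
Minutes: 17 + 51 = 68
Minute overflow: 68 >= 60, so carry 1 hour, minutes = 8
Hours: 23 + 2 + 1 = 26
Hour wraparound: 26 mod 24 = 2
Result: 02:08

02:08


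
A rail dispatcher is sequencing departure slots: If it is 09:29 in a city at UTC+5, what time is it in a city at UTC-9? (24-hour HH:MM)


Local time: 09:29 at UTC+5 (offset 5h)
Target zone: UTC-9 (offset -9h)
Difference: -9 - (5) = -14 hours
Calculation: 9 + (-14) = -5
Wraparound: (-5) mod 24 = 19
Result: 19:29

19:29


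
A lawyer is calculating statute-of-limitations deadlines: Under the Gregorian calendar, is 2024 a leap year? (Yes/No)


Year: 2024
Divisible by 4? 2024 / 4 = 506.0 -> Yes
Divisible by 100? 2024 / 100 = 20.24 -> No
Divisible by 4 but not 100, so it IS a leap year

Yes


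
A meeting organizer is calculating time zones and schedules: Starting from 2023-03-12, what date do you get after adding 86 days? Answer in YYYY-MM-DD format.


Start: 2023-03-12
Adding 86 days
Days remaining in March: 19
After March: 67 days still to add
April 2023: 30 days, 37 remaining
May 2023: 31 days, 6 remaining
June 2023 has 30 days, need 6
Result: 2023-06-06

2023-06-06


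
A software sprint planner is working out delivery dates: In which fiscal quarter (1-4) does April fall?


Month: April (month 4)
Q1: January-March (months 1-3)
Q2: April-June (months 4-6)
Q3: July-September (months 7-9)
Q4: October-December (months 10-12)
Month 4 falls in Q2

2


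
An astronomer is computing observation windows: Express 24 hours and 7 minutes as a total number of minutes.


Hours: 24
Extra minutes: 7
Minutes per hour: 60
Hours to minutes: 24 x 60 = 1440
Total: 1440 + 7 = 1447

1447


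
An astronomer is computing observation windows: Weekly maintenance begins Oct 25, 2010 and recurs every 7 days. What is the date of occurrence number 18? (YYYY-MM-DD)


First occurrence: 2010-10-25 (occurrence 1)
Each occurrence is 7 days after the previous.
Occurrence 18 is 17 weeks after the first.
17 weeks = 119 days
2010-10-25 + 119 days = 2011-02-21

2011-02-21


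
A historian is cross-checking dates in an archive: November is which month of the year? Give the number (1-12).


Calendar month order:
10. October
11. November <--
12. December
November is month number 11

11


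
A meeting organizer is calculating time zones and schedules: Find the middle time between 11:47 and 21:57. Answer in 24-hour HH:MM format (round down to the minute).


Start time: 11:47 = 707 minutes from midnight
End time: 21:57 = 1317 minutes from midnight
Sum: 707 + 1317 = 2024
Midpoint: 2024 / 2 = 1012 minutes
Convert: 1012 / 60 = 16 hours, 52 minutes
Result: 16:52

16:52


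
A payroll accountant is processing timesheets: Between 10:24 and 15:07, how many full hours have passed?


Start: 10:24
End: 15:07
Hour difference: 15 - 10 = 5 hours
Minute difference: 7 - 24 = -17 minutes
Total minutes: 283
Complete hours: 283 / 60 = 4 (remainder 43)

4


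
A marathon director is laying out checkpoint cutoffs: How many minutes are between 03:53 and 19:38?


Start time: 03:53 = 233 minutes from midnight
End time: 19:38 = 1178 minutes from midnight
Difference: 1178 - 233 = 945 minutes
That is 15 hours and 45 minutes

945


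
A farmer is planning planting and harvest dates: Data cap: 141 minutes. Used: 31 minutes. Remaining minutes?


Total budget: 141 minutes
Time used: 31 minutes
Remaining: 141 - 31 = 110 minutes
Percent used: 22.0%
Percent remaining: 78.0%

110


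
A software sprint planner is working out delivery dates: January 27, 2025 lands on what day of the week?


Date: 2025-01-27
January 1, 2025 is a Wednesday
Day of year: 27
Offset from Jan 1: 26 days
26 mod 7 = 5
Result: Monday

Monday


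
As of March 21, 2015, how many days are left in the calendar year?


Start: March 21, 2015
End: December 31, 2015
Days left in March: 10
April: 30
May: 31
June: 30
July: 31
... plus remaining months
Sum of remaining months: 275
Total: 10 + 275 = 285

285


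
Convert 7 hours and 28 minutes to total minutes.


Hours: 7
Minutes: 28
Convert hours to minutes: 7 x 60 = 420
Add remaining minutes: 420 + 28 = 448

448


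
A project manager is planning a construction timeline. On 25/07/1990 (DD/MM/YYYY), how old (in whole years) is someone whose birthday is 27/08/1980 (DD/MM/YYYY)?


Birth: 1980-08-27
Reference: 1990-07-25
Year difference: 1990 - 1980 = 10
Has birthday (08-27) occurred by 07-25? No
Birthday not yet reached this year -> subtract 1
Age in full years: 9

9


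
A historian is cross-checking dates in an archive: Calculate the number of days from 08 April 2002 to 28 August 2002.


Start date: 2002-04-08
End date: 2002-08-28
Apr 2002: +23 days
May 2002: +31 days
Jun 2002: +30 days
Jul 2002: +31 days
Aug 2002: +27 days
Total: 142 days

142


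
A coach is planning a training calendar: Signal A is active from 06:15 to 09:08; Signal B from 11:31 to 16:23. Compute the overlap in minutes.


Interval A: [375, 548] minutes from midnight
Interval B: [691, 983] minutes from midnight
Overlap start = max(375, 691) = 691
Overlap end = min(548, 983) = 548
End <= start, so the intervals do not overlap: 0 minutes

0


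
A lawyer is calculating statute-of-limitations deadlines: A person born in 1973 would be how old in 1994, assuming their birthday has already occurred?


Birth year: 1973
Current year: 1994
Age = current year - birth year
Age = 1994 - 1973 = 21

21


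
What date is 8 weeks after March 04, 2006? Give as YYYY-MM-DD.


Start: 2006-03-04
Weeks to add: 8
Convert to days: 8 x 7 = 56 days
Add 56 days to 2006-03-04
Result: 2006-04-29

2006-04-29


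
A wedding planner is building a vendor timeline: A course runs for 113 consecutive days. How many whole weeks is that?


Total days: 113
Days per week: 7
Division: 113 / 7 = 16 remainder 1
Complete weeks: 16
Remaining days: 1

16


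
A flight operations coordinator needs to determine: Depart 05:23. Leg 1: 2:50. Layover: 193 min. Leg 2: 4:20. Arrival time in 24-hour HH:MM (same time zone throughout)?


Depart: 05:23
Leg 1: +170 min -> 08:13
Layover: +193 min -> 11:26
Leg 2: +260 min -> 15:46
Total travel: 623 minutes = 10h 23m
Arrival: 15:46

15:46


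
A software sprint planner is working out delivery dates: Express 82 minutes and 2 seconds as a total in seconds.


Minutes: 82
Seconds: 2
Convert minutes to seconds: 82 x 60 = 4920
Add remaining seconds: 4920 + 2 = 4922

4922


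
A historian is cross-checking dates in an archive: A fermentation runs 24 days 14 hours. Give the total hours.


Days: 24
Extra hours: 14
Hours per day: 24
Days to hours: 24 x 24 = 576
Total: 576 + 14 = 590

590


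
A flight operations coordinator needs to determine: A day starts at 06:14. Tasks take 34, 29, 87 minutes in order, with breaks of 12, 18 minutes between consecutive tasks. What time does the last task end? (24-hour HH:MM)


Start: 06:14 = 374 min from midnight
  after task 1 (34 min): 06:48
  after break (12 min): 07:00
  after task 2 (29 min): 07:29
  after break (18 min): 07:47
  after task 3 (87 min): 09:14
Total elapsed: 180 minutes
End time: 09:14

09:14


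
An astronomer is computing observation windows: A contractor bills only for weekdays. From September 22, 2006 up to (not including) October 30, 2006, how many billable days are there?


Start: 2006-09-22 (Friday)
End (exclusive): 2006-10-30 (Monday)
Total calendar days: 38
Full weeks: 38 // 7 = 5 -> 25 weekdays
Remaining 3 days starting on Friday:
  Fri(w), Sat(-), Sun(-) -> 1 weekdays
Total business days: 25 + 1 = 26

26


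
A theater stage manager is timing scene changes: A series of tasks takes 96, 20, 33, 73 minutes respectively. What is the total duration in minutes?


Durations: 96, 20, 33, 73
Running sum: 96
+ 20 = 116
+ 33 = 149
+ 73 = 222
Total duration: 222 minutes
That is 3 hours and 42 minutes

222


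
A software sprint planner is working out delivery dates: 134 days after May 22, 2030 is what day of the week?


Start: 2030-05-22 (Wednesday)
Step 1 - find target date: add 134 days
  2030-05-22 + 134 days = 2030-10-03
Step 2 - day of week:
  134 mod 7 = 1
  Wednesday + 1 days -> Thursday
Result: Thursday (2030-10-03)

Thursday


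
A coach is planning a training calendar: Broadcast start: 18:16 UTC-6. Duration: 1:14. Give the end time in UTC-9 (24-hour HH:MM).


Start: 18:16 in UTC-6
Step 1 - add duration:
  minutes: 16 + 14 = 30
  hours: 18 + 1 + 0 = 19
  end in UTC-6: 19:30
Step 2 - convert UTC-6 -> UTC-9:
  offset difference: -9 - (-6) = -3 hours
  19 + (-3) = 16 -> mod 24 = 16
Result: 16:30 in UTC-9

16:30


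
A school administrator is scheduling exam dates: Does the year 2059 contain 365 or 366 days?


Year: 2059
Check leap year rules:
Divisible by 4? No
2059 is not a leap year
Days: 365

365


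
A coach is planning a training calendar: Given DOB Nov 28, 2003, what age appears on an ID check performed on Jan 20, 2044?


Birth: 2003-11-28
Reference: 2044-01-20
Year difference: 2044 - 2003 = 41
Has birthday (11-28) occurred by 01-20? No
Birthday not yet reached this year -> subtract 1
Age in full years: 40

40


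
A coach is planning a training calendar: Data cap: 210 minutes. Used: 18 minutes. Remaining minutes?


Total budget: 210 minutes
Time used: 18 minutes
Remaining: 210 - 18 = 192 minutes
Percent used: 8.6%
Percent remaining: 91.4%

192


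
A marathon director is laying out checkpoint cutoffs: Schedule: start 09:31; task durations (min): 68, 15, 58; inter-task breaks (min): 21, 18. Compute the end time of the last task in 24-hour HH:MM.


Start: 09:31 = 571 min from midnight
  after task 1 (68 min): 10:39
  after break (21 min): 11:00
  after task 2 (15 min): 11:15
  after break (18 min): 11:33
  after task 3 (58 min): 12:31
Total elapsed: 180 minutes
End time: 12:31

12:31


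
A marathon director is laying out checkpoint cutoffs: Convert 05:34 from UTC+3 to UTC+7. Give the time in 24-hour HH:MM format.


Local time: 05:34 at UTC+3 (offset 3h)
Target zone: UTC+7 (offset 7h)
Difference: 7 - (3) = 4 hours
Calculation: 5 + (4) = 9
Result: 09:34

09:34


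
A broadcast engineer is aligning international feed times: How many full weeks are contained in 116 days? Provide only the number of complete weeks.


Total days: 116
Days per week: 7
Division: 116 / 7 = 16 remainder 4
Complete weeks: 16
Remaining days: 4

16


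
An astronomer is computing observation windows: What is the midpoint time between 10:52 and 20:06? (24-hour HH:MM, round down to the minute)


Start time: 10:52 = 652 minutes from midnight
End time: 20:06 = 1206 minutes from midnight
Sum: 652 + 1206 = 1858
Midpoint: 1858 / 2 = 929 minutes
Convert: 929 / 60 = 15 hours, 29 minutes
Result: 15:29

15:29


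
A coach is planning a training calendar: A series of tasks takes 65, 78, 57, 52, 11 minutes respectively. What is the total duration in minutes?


Durations: 65, 78, 57, 52, 11
Running sum: 65
+ 78 = 143
+ 57 = 200
+ 52 = 252
+ 11 = 263
Total duration: 263 minutes
That is 4 hours and 23 minutes

263


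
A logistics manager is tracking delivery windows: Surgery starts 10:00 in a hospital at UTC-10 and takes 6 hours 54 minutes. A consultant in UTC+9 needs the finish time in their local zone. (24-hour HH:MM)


Start: 10:00 in UTC-10
Step 1 - add duration:
  minutes: 0 + 54 = 54
  hours: 10 + 6 + 0 = 16
  end in UTC-10: 16:54
Step 2 - convert UTC-10 -> UTC+9:
  offset difference: 9 - (-10) = 19 hours
  16 + (19) = 35 -> mod 24 = 11
Result: 11:54 in UTC+9

11:54


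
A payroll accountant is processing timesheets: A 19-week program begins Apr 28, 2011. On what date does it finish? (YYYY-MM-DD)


Start: 2011-04-28
Weeks to add: 19
Convert to days: 19 x 7 = 133 days
Add 133 days to 2011-04-28
Result: 2011-09-08

2011-09-08


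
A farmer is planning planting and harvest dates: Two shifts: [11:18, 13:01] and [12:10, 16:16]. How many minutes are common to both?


Interval A: [678, 781] minutes from midnight
Interval B: [730, 976] minutes from midnight
Overlap start = max(678, 730) = 730
Overlap end = min(781, 976) = 781
Overlap = 781 - 730 = 51 minutes

51


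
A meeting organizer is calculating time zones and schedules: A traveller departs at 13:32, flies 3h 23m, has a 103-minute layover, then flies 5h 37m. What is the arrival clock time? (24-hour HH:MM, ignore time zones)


Depart: 13:32
Leg 1: +203 min -> 16:55
Layover: +103 min -> 18:38
Leg 2: +337 min -> 00:15
Total travel: 643 minutes = 10h 43m
Arrival: 00:15

00:15


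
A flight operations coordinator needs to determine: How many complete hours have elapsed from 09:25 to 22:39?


Start: 09:25
End: 22:39
Hour difference: 22 - 9 = 13 hours
Minute difference: 39 - 25 = 14 minutes
Total minutes: 794
Complete hours: 794 / 60 = 13 (remainder 14)

13


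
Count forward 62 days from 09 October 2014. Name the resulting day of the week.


Start: 2014-10-09 (Thursday)
Step 1 - find target date: add 62 days
  2014-10-09 + 62 days = 2014-12-10
Step 2 - day of week:
  62 mod 7 = 6
  Thursday + 6 days -> Wednesday
Result: Wednesday (2014-12-10)

Wednesday


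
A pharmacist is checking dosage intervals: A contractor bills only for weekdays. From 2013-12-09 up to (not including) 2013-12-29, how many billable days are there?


Start: 2013-12-09 (Monday)
End (exclusive): 2013-12-29 (Sunday)
Total calendar days: 20
Full weeks: 20 // 7 = 2 -> 10 weekdays
Remaining 6 days starting on Monday:
  Mon(w), Tue(w), Wed(w), Thu(w), Fri(w), Sat(-) -> 5 weekdays
Total business days: 10 + 5 = 15

15


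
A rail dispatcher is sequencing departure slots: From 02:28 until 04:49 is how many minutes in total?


Start time: 02:28 = 148 minutes from midnight
End time: 04:49 = 289 minutes from midnight
Difference: 289 - 148 = 141 minutes
That is 2 hours and 21 minutes

141


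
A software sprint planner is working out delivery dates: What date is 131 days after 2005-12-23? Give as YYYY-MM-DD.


Start: 2005-12-23
Adding 131 days
Days remaining in December: 8
After December: 123 days still to add
January 2006: 31 days, 92 remaining
February 2006: 28 days, 64 remaining
March 2006: 31 days, 33 remaining
April 2006: 30 days, 3 remaining
Result: 2006-05-03

2006-05-03


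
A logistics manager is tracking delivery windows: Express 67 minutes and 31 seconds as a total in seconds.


Minutes: 67
Seconds: 31
Convert minutes to seconds: 67 x 60 = 4020
Add remaining seconds: 4020 + 31 = 4051

4051


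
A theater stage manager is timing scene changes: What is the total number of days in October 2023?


Month: October
Year: 2023
October is a 31-day month
Total: 31 days

31


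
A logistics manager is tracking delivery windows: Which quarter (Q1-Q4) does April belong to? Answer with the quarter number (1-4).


Month: April (month 4)
Q1: January-March (months 1-3)
Q2: April-June (months 4-6)
Q3: July-September (months 7-9)
Q4: October-December (months 10-12)
Month 4 falls in Q2

2
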